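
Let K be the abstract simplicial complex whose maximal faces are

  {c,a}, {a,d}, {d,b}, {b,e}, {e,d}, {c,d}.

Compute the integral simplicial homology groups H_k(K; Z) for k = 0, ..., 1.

Fix the vertex order a < b < c < d < e and write every simplex with vertices in increasing order. Then dim K = 1 and the simplices of K are:

  0-simplices (5): a, b, c, d, e
  1-simplices (6): ac, ad, bd, be, cd, de

Hence C_0 ≅ Z^5, C_1 ≅ Z^6.

Boundary ∂_1: C_1 → C_0 is given by ∂[p,q] = [q] − [p]. For instance
  ∂de = e − d.
As a 5×6 matrix over Z this has rank 4, with invariant factors (1,1,1,1).

From H_k ≅ ker(∂_k) / im(∂_{k+1}) we obtain:

  H_0: rank C_0 − rank ∂_1 = 5 − 4 = 1, and the invariant factors of ∂_1 are all 1, so H_0 ≅ Z.
  H_1: rank ker ∂_1 − rank ∂_2 = (6 − 4) − 0 = 2, and there is no ∂_2, so H_1 ≅ Z^2.

H_0 = Z,  H_1 = Z^2.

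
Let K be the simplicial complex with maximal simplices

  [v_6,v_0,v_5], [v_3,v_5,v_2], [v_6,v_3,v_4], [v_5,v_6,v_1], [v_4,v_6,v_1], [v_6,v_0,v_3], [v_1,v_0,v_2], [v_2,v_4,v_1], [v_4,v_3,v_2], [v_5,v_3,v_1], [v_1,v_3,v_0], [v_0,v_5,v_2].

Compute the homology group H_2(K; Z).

H_2 = 0.

K has 7 vertices, 18 edges, 12 triangles.
rank ∂_2 = 12, rank ∂_3 = 0 ⇒ b_2 = 12 − 12 − 0 = 0. So H_2 ≅ 0.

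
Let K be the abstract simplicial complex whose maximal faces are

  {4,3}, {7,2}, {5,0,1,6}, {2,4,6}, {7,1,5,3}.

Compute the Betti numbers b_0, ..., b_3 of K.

b_0 = 1, b_1 = 2, b_2 = 0, b_3 = 0.

We work with the vertex ordering 0 < 1 < 2 < 3 < 4 < 5 < 6 < 7. The simplices of K, each written with vertices in increasing order, are:

  0-simplices (8): [0], [1], [2], [3], [4], [5], [6], [7]
  1-simplices (16): [0,1], [0,5], [0,6], [1,3], [1,5], [1,6], [1,7], [2,4], [2,6], [2,7], [3,4], [3,5], [3,7], [4,6], [5,6], [5,7]
  2-simplices (9): [0,1,5], [0,1,6], [0,5,6], [1,3,5], [1,3,7], [1,5,6], [1,5,7], [2,4,6], [3,5,7]
  3-simplices (2): [0,1,5,6], [1,3,5,7]

giving chain groups C_0 ≅ Z^8, C_1 ≅ Z^16, C_2 ≅ Z^9, C_3 ≅ Z^2.

Boundary ∂_1: C_1 → C_0 maps an edge to its endpoints' difference, ∂[p,q] = q − p.
As a 8×16 matrix over Z this has rank 7, with invariant factors (1,1,1,1,1,1,1).

The boundary map ∂_2: C_2 → C_1 maps a triangle to the signed sum of its edges. For instance
  ∂[3,5,7] = [5,7] − [3,7] + [3,5],
  ∂[1,5,7] = [5,7] − [1,7] + [1,5].
This gives a 16×9 integer matrix of rank 7; reducing to Smith normal form yields diagonal entries (1,1,1,1,1,1,1).

The boundary map ∂_3: C_3 → C_2 sends each 3-simplex σ to the alternating sum Σ_i (−1)^i (σ with its i-th vertex removed). For instance
  ∂[1,3,5,7] = [3,5,7] − [1,5,7] + [1,3,7] − [1,3,5],
  ∂[0,1,5,6] = [1,5,6] − [0,5,6] + [0,1,6] − [0,1,5].
The 9×2 boundary matrix has rank 2 and Smith normal form diag(1,1).

Now H_k = ker ∂_k / im ∂_{k+1}, so:

  H_0: rank C_0 − rank ∂_1 = 8 − 7 = 1, and the invariant factors of ∂_1 are all 1, so H_0 = Z.
  H_1: rank ker ∂_1 − rank ∂_2 = (16 − 7) − 7 = 2, and the invariant factors of ∂_2 are all 1, so H_1 = Z^2.
  H_2: rank ker ∂_2 − rank ∂_3 = (9 − 7) − 2 = 0, and the invariant factors of ∂_3 are all 1, so H_2 = 0.
  H_3: rank ker ∂_3 − rank ∂_4 = (2 − 2) − 0 = 0, and there is no ∂_4, so H_3 = 0.

Hence the Betti numbers are b_0 = 1, b_1 = 2, b_2 = 0, b_3 = 0.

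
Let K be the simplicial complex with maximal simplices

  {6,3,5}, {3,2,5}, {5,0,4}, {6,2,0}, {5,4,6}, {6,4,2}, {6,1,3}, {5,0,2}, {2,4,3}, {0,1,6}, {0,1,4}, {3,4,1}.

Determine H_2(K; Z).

H_2 = 0.

Fix the vertex order 0 < 1 < 2 < 3 < 4 < 5 < 6 and write every simplex with vertices in increasing order. Then dim K = 2 and the simplices of K are:

  0-simplices (7): [0], [1], [2], [3], [4], [5], [6]
  1-simplices (18): [0,1], [0,2], [0,4], [0,5], [0,6], [1,3], [1,4], [1,6], [2,3], [2,4], [2,5], [2,6], [3,4], [3,5], [3,6], [4,5], [4,6], [5,6]
  2-simplices (12): [0,1,4], [0,1,6], [0,2,5], [0,2,6], [0,4,5], [1,3,4], [1,3,6], [2,3,4], [2,3,5], [2,4,6], [3,5,6], [4,5,6]

giving chain groups C_0 ≅ Z^7, C_1 ≅ Z^18, C_2 ≅ Z^12.

∂_1: C_1 → C_0 maps an edge to its endpoints' difference, ∂[p,q] = q − p.
The resulting 7×18 matrix has rank 6, and its Smith normal form has invariant factors (1,1,1,1,1,1).

∂_2: C_2 → C_1 acts by ∂[p,q,r] = [q,r] − [p,r] + [p,q]. For instance
  ∂[2,3,4] = [3,4] − [2,4] + [2,3],
  ∂[0,4,5] = [4,5] − [0,5] + [0,4].
This gives a 18×12 integer matrix of rank 12; reducing to Smith normal form yields diagonal entries (1,1,1,1,1,1,1,1,1,1,1,2).

From H_k ≅ ker(∂_k) / im(∂_{k+1}) we obtain:

  H_2: rank ker ∂_2 − rank ∂_3 = (12 − 12) − 0 = 0, and there is no ∂_3, so H_2 = 0.

(K is a triangulation of the real projective plane RP^2.)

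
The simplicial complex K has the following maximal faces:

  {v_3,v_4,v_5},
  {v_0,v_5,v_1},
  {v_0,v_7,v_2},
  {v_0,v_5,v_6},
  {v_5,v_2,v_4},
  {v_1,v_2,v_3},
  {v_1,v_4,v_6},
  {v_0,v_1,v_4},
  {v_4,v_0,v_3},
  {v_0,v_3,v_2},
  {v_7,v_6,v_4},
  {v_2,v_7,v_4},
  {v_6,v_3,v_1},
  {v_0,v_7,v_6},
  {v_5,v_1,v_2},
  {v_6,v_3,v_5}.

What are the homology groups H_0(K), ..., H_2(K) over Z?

H_0 ≅ Z,  H_1 ≅ Z^2,  H_2 ≅ Z.

Fix the vertex order v_0 < v_1 < v_2 < v_3 < v_4 < v_5 < v_6 < v_7 and write every simplex with vertices in increasing order. Then dim K = 2 and the simplices of K are:

  0-simplices (8): [v_0], [v_1], [v_2], [v_3], [v_4], [v_5], [v_6], [v_7]
  1-simplices (24): (24 of them)
  2-simplices (16): (16 of them)

Hence C_0 ≅ Z^8, C_1 ≅ Z^24, C_2 ≅ Z^16.

∂_1: C_1 → C_0 is given by ∂[p,q] = [q] − [p]. For instance
  ∂[v_0,v_1] = [v_1] − [v_0].
The 8×24 boundary matrix has rank 7 and Smith normal form diag(1,1,1,1,1,1,1).

∂_2: C_2 → C_1 maps a triangle to the signed sum of its edges. For instance
  ∂[v_3,v_4,v_5] = [v_4,v_5] − [v_3,v_5] + [v_3,v_4],
  ∂[v_1,v_4,v_6] = [v_4,v_6] − [v_1,v_6] + [v_1,v_4].
As a 24×16 matrix over Z this has rank 15, with invariant factors (1,1,1,1,1,1,1,1,1,1,1,1,1,1,1).

Now H_k = ker ∂_k / im ∂_{k+1}, so:

  H_0: rank C_0 − rank ∂_1 = 8 − 7 = 1, and the invariant factors of ∂_1 are all 1, so H_0 ≅ Z.
  H_1: rank ker ∂_1 − rank ∂_2 = (24 − 7) − 15 = 2, and the invariant factors of ∂_2 are all 1, so H_1 ≅ Z^2.
  H_2: rank ker ∂_2 − rank ∂_3 = (16 − 15) − 0 = 1, and there is no ∂_3, so H_2 ≅ Z.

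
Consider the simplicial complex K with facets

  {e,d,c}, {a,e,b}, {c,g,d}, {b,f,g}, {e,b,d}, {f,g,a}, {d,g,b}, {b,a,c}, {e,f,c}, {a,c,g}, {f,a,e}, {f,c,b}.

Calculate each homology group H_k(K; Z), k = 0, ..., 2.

H_0 = Z,  H_1 = Z/2Z,  H_2 = 0.

Take the total order a < b < c < d < e < f < g on the vertex set. Then K (dimension 2) consists of the simplices:

  0-simplices (7): a, b, c, d, e, f, g
  1-simplices (18): ab, ac, ae, af, ag, bc, bd, be, bf, bg, cd, ce, cf, cg, de, dg, ef, fg
  2-simplices (12): abc, abe, acg, aef, afg, bcf, bde, bdg, bfg, cde, cdg, cef

giving chain groups C_0 ≅ Z^7, C_1 ≅ Z^18, C_2 ≅ Z^12.

Boundary ∂_1: C_1 → C_0 sends each edge [p,q] (with p < q) to q − p. For instance
  ∂fg = g − f.
The 7×18 boundary matrix has rank 6 and Smith normal form diag(1,1,1,1,1,1).

∂_2: C_2 → C_1 maps a triangle to the signed sum of its edges. For instance
  ∂bfg = fg − bg + bf,
  ∂cef = ef − cf + ce.
As a 18×12 matrix over Z this has rank 12, with invariant factors (1,1,1,1,1,1,1,1,1,1,1,2).

Now H_k = ker ∂_k / im ∂_{k+1}, so:

  H_0: rank C_0 − rank ∂_1 = 7 − 6 = 1, and the invariant factors of ∂_1 are all 1, so H_0 = Z.
  H_1: rank ker ∂_1 − rank ∂_2 = (18 − 6) − 12 = 0, and ∂_2 has invariant factor 2 > 1, so H_1 = Z/2Z.
  H_2: rank ker ∂_2 − rank ∂_3 = (12 − 12) − 0 = 0, and there is no ∂_3, so H_2 = 0.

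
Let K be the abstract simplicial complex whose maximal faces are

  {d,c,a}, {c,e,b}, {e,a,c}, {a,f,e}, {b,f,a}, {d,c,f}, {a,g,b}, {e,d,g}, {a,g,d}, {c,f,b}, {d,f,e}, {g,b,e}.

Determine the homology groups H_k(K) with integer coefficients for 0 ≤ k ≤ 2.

Take the total order a < b < c < d < e < f < g on the vertex set. Then K (dimension 2) consists of the simplices:

  0-simplices (7): a, b, c, d, e, f, g
  1-simplices (18): ab, ac, ad, ae, af, ag, bc, be, bf, bg, cd, ce, cf, de, df, dg, ef, eg
  2-simplices (12): abf, abg, acd, ace, adg, aef, bce, bcf, beg, cdf, def, deg

Hence C_0 ≅ Z^7, C_1 ≅ Z^18, C_2 ≅ Z^12.

The boundary map ∂_1: C_1 → C_0 is given by ∂[p,q] = [q] − [p]. For instance
  ∂ag = g − a.
The 7×18 boundary matrix has rank 6 and Smith normal form diag(1,1,1,1,1,1).

Boundary ∂_2: C_2 → C_1 acts by ∂[p,q,r] = [q,r] − [p,r] + [p,q]. For instance
  ∂acd = cd − ad + ac,
  ∂ace = ce − ae + ac.
This gives a 18×12 integer matrix of rank 12; reducing to Smith normal form yields diagonal entries (1,1,1,1,1,1,1,1,1,1,1,2).

From H_k ≅ ker(∂_k) / im(∂_{k+1}) we obtain:

  H_0: rank C_0 − rank ∂_1 = 7 − 6 = 1, and the invariant factors of ∂_1 are all 1, so H_0 = Z.
  H_1: rank ker ∂_1 − rank ∂_2 = (18 − 6) − 12 = 0, and ∂_2 has invariant factor 2 > 1, so H_1 = Z/2Z.
  H_2: rank ker ∂_2 − rank ∂_3 = (12 − 12) − 0 = 0, and there is no ∂_3, so H_2 = 0.

H_0 ≅ Z,  H_1 ≅ Z/2Z,  H_2 = 0.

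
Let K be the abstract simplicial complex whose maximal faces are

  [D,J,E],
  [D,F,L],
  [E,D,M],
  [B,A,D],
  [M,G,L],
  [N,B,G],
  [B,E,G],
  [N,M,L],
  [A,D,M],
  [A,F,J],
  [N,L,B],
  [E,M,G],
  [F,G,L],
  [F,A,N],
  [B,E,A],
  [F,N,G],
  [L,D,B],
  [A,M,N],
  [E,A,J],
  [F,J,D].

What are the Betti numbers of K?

b_0 = 1, b_1 = 1, b_2 = 0.

Fix the vertex order A < B < D < E < F < G < J < L < M < N and write every simplex with vertices in increasing order. Then dim K = 2 and the simplices of K are:

  0-simplices (10): A, B, D, E, F, G, J, L, M, N
  1-simplices (30): AB, AD, AE, AF, AJ, AM, AN, BD, BE, BG, BL, BN, DE, DF, DJ, DL, DM, EG, EJ, EM, FG, FJ, FL, FN, GL, GM, GN, LM, LN, MN
  2-simplices (20): ABD, ABE, ADM, AEJ, AFJ, AFN, AMN, BDL, BEG, BGN, BLN, DEJ, DEM, DFJ, DFL, EGM, FGL, FGN, GLM, LMN

so the chain groups are C_0 ≅ Z^10, C_1 ≅ Z^30, C_2 ≅ Z^20.

∂_1: C_1 → C_0 is given by ∂[p,q] = [q] − [p]. For instance
  ∂AB = B − A.
This gives a 10×30 integer matrix of rank 9; reducing to Smith normal form yields diagonal entries (1,1,1,1,1,1,1,1,1).

∂_2: C_2 → C_1 maps a triangle to the signed sum of its edges. For instance
  ∂ADM = DM − AM + AD,
  ∂AFJ = FJ − AJ + AF.
This gives a 30×20 integer matrix of rank 20; reducing to Smith normal form yields diagonal entries (1,1,1,1,1,1,1,1,1,1,1,1,1,1,1,1,1,1,1,2).

Computing H_k = (kernel of ∂_k) / (image of ∂_{k+1}):

  H_0: rank C_0 − rank ∂_1 = 10 − 9 = 1, and the invariant factors of ∂_1 are all 1, so H_0 ≅ Z.
  H_1: rank ker ∂_1 − rank ∂_2 = (30 − 9) − 20 = 1, and ∂_2 has invariant factor 2 > 1, so H_1 ≅ Z ⊕ Z/2Z.
  H_2: rank ker ∂_2 − rank ∂_3 = (20 − 20) − 0 = 0, and there is no ∂_3, so H_2 ≅ 0.

Hence the Betti numbers are b_0 = 1, b_1 = 1, b_2 = 0.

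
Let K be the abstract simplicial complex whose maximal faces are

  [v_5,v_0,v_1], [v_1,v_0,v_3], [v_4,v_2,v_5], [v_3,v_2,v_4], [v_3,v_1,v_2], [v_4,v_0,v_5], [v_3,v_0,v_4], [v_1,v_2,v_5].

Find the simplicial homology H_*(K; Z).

Take the total order v_0 < v_1 < v_2 < v_3 < v_4 < v_5 on the vertex set. Then K (dimension 2) consists of the simplices:

  0-simplices (6): [v_0], [v_1], [v_2], [v_3], [v_4], [v_5]
  1-simplices (12): [v_0,v_1], [v_0,v_3], [v_0,v_4], [v_0,v_5], [v_1,v_2], [v_1,v_3], [v_1,v_5], [v_2,v_3], [v_2,v_4], [v_2,v_5], [v_3,v_4], [v_4,v_5]
  2-simplices (8): [v_0,v_1,v_3], [v_0,v_1,v_5], [v_0,v_3,v_4], [v_0,v_4,v_5], [v_1,v_2,v_3], [v_1,v_2,v_5], [v_2,v_3,v_4], [v_2,v_4,v_5]

Hence C_0 ≅ Z^6, C_1 ≅ Z^12, C_2 ≅ Z^8.

∂_1: C_1 → C_0 maps an edge to its endpoints' difference, ∂[p,q] = q − p. For instance
  ∂[v_3,v_4] = [v_4] − [v_3].
The 6×12 boundary matrix has rank 5 and Smith normal form diag(1,1,1,1,1).

Boundary ∂_2: C_2 → C_1 sends each 2-simplex [p,q,r] to [q,r] − [p,r] + [p,q]. For instance
  ∂[v_0,v_1,v_5] = [v_1,v_5] − [v_0,v_5] + [v_0,v_1],
  ∂[v_0,v_3,v_4] = [v_3,v_4] − [v_0,v_4] + [v_0,v_3].
This gives a 12×8 integer matrix of rank 7; reducing to Smith normal form yields diagonal entries (1,1,1,1,1,1,1).

Now H_k = ker ∂_k / im ∂_{k+1}, so:

  H_0: rank C_0 − rank ∂_1 = 6 − 5 = 1, and the invariant factors of ∂_1 are all 1, so H_0 ≅ Z.
  H_1: rank ker ∂_1 − rank ∂_2 = (12 − 5) − 7 = 0, and the invariant factors of ∂_2 are all 1, so H_1 ≅ 0.
  H_2: rank ker ∂_2 − rank ∂_3 = (8 − 7) − 0 = 1, and there is no ∂_3, so H_2 ≅ Z.

H_0 ≅ Z,  H_1 = 0,  H_2 ≅ Z.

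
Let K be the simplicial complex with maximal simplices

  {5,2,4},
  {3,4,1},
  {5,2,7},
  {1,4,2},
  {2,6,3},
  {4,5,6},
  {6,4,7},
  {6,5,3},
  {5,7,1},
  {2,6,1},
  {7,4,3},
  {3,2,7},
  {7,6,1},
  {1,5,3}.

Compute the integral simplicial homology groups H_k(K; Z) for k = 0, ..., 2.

Fix the vertex order 1 < 2 < 3 < 4 < 5 < 6 < 7 and write every simplex with vertices in increasing order. Then dim K = 2 and the simplices of K are:

  0-simplices (7): [1], [2], [3], [4], [5], [6], [7]
  1-simplices (21): [1,2], [1,3], [1,4], [1,5], [1,6], [1,7], [2,3], [2,4], [2,5], [2,6], [2,7], [3,4], [3,5], [3,6], [3,7], [4,5], [4,6], [4,7], [5,6], [5,7], [6,7]
  2-simplices (14): [1,2,4], [1,2,6], [1,3,4], [1,3,5], [1,5,7], [1,6,7], [2,3,6], [2,3,7], [2,4,5], [2,5,7], [3,4,7], [3,5,6], [4,5,6], [4,6,7]

so the chain groups are C_0 ≅ Z^7, C_1 ≅ Z^21, C_2 ≅ Z^14.

Boundary ∂_1: C_1 → C_0 maps an edge to its endpoints' difference, ∂[p,q] = q − p. For instance
  ∂[2,7] = [7] − [2].
As a 7×21 matrix over Z this has rank 6, with invariant factors (1,1,1,1,1,1).

∂_2: C_2 → C_1 acts by ∂[p,q,r] = [q,r] − [p,r] + [p,q]. For instance
  ∂[4,6,7] = [6,7] − [4,7] + [4,6],
  ∂[1,5,7] = [5,7] − [1,7] + [1,5].
The 21×14 boundary matrix has rank 13 and Smith normal form diag(1,1,1,1,1,1,1,1,1,1,1,1,1).

From H_k ≅ ker(∂_k) / im(∂_{k+1}) we obtain:

  H_0: rank C_0 − rank ∂_1 = 7 − 6 = 1, and the invariant factors of ∂_1 are all 1, so H_0 ≅ Z.
  H_1: rank ker ∂_1 − rank ∂_2 = (21 − 6) − 13 = 2, and the invariant factors of ∂_2 are all 1, so H_1 ≅ Z^2.
  H_2: rank ker ∂_2 − rank ∂_3 = (14 − 13) − 0 = 1, and there is no ∂_3, so H_2 ≅ Z.

H_0 ≅ Z,  H_1 ≅ Z^2,  H_2 ≅ Z.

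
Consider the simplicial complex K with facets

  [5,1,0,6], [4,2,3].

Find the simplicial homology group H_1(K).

H_1 = 0.

Take the total order 0 < 1 < 2 < 3 < 4 < 5 < 6 on the vertex set. Then K (dimension 3) consists of the simplices:

  0-simplices (7): [0], [1], [2], [3], [4], [5], [6]
  1-simplices (9): [0,1], [0,5], [0,6], [1,5], [1,6], [2,3], [2,4], [3,4], [5,6]
  2-simplices (5): [0,1,5], [0,1,6], [0,5,6], [1,5,6], [2,3,4]
  3-simplices (1): [0,1,5,6]

Hence C_0 ≅ Z^7, C_1 ≅ Z^9, C_2 ≅ Z^5, C_3 ≅ Z^1.

Boundary ∂_1: C_1 → C_0 maps an edge to its endpoints' difference, ∂[p,q] = q − p. For instance
  ∂[2,3] = [3] − [2].
The resulting 7×9 matrix has rank 5, and its Smith normal form has invariant factors (1,1,1,1,1).

The boundary map ∂_2: C_2 → C_1 sends each 2-simplex [p,q,r] to [q,r] − [p,r] + [p,q]. For instance
  ∂[1,5,6] = [5,6] − [1,6] + [1,5],
  ∂[0,1,5] = [1,5] − [0,5] + [0,1].
As a 9×5 matrix over Z this has rank 4, with invariant factors (1,1,1,1).

Boundary ∂_3: C_3 → C_2 sends each 3-simplex σ to the alternating sum Σ_i (−1)^i (σ with its i-th vertex removed). For instance
  ∂[0,1,5,6] = [1,5,6] − [0,5,6] + [0,1,6] − [0,1,5].
This gives a 5×1 integer matrix of rank 1; reducing to Smith normal form yields diagonal entries (1).

Computing H_k = (kernel of ∂_k) / (image of ∂_{k+1}):

  H_1: rank ker ∂_1 − rank ∂_2 = (9 − 5) − 4 = 0, and the invariant factors of ∂_2 are all 1, so H_1 ≅ 0.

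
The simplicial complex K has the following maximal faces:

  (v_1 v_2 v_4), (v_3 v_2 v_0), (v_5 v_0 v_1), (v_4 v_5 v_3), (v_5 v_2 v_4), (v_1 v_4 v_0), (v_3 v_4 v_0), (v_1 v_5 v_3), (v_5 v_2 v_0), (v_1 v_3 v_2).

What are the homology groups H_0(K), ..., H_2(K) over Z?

H_0 ≅ Z,  H_1 ≅ Z_2,  H_2 = 0.

K has 6 vertices, 15 edges, 10 triangles.
rank ∂_0 = 0, rank ∂_1 = 5 ⇒ b_0 = 6 − 0 − 5 = 1; all invariant factors of ∂_1 are 1 so no torsion. So H_0 = Z.
rank ∂_1 = 5, rank ∂_2 = 10 ⇒ b_1 = 15 − 5 − 10 = 0; ∂_2 has invariant factor(s) [2] giving torsion. So H_1 = Z_2.
rank ∂_2 = 10, rank ∂_3 = 0 ⇒ b_2 = 10 − 10 − 0 = 0. So H_2 = 0.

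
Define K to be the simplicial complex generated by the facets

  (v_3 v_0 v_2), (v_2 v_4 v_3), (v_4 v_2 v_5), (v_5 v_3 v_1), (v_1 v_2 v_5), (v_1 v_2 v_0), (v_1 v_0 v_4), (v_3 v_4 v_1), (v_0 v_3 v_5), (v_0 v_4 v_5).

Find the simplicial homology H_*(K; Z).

H_0 ≅ Z,  H_1 ≅ Z_2,  H_2 = 0.

Take the total order v_0 < v_1 < v_2 < v_3 < v_4 < v_5 on the vertex set. Then K (dimension 2) consists of the simplices:

  0-simplices (6): [v_0], [v_1], [v_2], [v_3], [v_4], [v_5]
  1-simplices (15): (15 of them)
  2-simplices (10): [v_0,v_1,v_2], [v_0,v_1,v_4], [v_0,v_2,v_3], [v_0,v_3,v_5], [v_0,v_4,v_5], [v_1,v_2,v_5], [v_1,v_3,v_4], [v_1,v_3,v_5], [v_2,v_3,v_4], [v_2,v_4,v_5]

giving chain groups C_0 ≅ Z^6, C_1 ≅ Z^15, C_2 ≅ Z^10.

The boundary map ∂_1: C_1 → C_0 is given by ∂[p,q] = [q] − [p].
As a 6×15 matrix over Z this has rank 5, with invariant factors (1,1,1,1,1).

The boundary map ∂_2: C_2 → C_1 acts by ∂[p,q,r] = [q,r] − [p,r] + [p,q]. For instance
  ∂[v_1,v_3,v_5] = [v_3,v_5] − [v_1,v_5] + [v_1,v_3],
  ∂[v_0,v_2,v_3] = [v_2,v_3] − [v_0,v_3] + [v_0,v_2].
As a 15×10 matrix over Z this has rank 10, with invariant factors (1,1,1,1,1,1,1,1,1,2).

Computing H_k = (kernel of ∂_k) / (image of ∂_{k+1}):

  H_0: rank C_0 − rank ∂_1 = 6 − 5 = 1, and the invariant factors of ∂_1 are all 1, so H_0 = Z.
  H_1: rank ker ∂_1 − rank ∂_2 = (15 − 5) − 10 = 0, and ∂_2 has invariant factor 2 > 1, so H_1 = Z_2.
  H_2: rank ker ∂_2 − rank ∂_3 = (10 − 10) − 0 = 0, and there is no ∂_3, so H_2 = 0.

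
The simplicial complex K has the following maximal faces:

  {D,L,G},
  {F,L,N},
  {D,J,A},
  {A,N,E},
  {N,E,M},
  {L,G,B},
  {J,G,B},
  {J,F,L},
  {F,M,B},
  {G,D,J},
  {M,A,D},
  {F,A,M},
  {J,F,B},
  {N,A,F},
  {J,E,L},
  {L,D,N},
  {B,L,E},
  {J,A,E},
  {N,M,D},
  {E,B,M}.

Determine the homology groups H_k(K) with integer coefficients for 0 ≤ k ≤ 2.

K has 10 vertices, 30 edges, 20 triangles.
rank ∂_0 = 0, rank ∂_1 = 9 ⇒ b_0 = 10 − 0 − 9 = 1; all invariant factors of ∂_1 are 1 so no torsion. So H_0 ≅ Z.
rank ∂_1 = 9, rank ∂_2 = 20 ⇒ b_1 = 30 − 9 − 20 = 1; ∂_2 has invariant factor(s) [2] giving torsion. So H_1 ≅ Z × Z/2.
rank ∂_2 = 20, rank ∂_3 = 0 ⇒ b_2 = 20 − 20 − 0 = 0. So H_2 ≅ 0.

H_0 ≅ Z,  H_1 ≅ Z × Z/2,  H_2 = 0.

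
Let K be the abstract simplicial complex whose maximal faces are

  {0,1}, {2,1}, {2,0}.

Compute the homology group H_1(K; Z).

Fix the vertex order 0 < 1 < 2 and write every simplex with vertices in increasing order. Then dim K = 1 and the simplices of K are:

  0-simplices (3): [0], [1], [2]
  1-simplices (3): [0,1], [0,2], [1,2]

Hence C_0 ≅ Z^3, C_1 ≅ Z^3.

Boundary ∂_1: C_1 → C_0 is given by ∂[p,q] = [q] − [p]. For instance
  ∂[1,2] = [2] − [1].
This gives a 3×3 integer matrix of rank 2; reducing to Smith normal form yields diagonal entries (1,1).

Computing H_k = (kernel of ∂_k) / (image of ∂_{k+1}):

  H_1: rank ker ∂_1 − rank ∂_2 = (3 − 2) − 0 = 1, and there is no ∂_2, so H_1 ≅ Z.

H_1 ≅ Z.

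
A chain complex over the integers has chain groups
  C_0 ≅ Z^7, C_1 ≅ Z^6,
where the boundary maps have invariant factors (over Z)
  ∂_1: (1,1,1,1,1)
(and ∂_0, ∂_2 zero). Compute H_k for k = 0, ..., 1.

H_0 = Z^2,  H_1 = Z.

H_0: b_0 = 7 − 0 − 5 = 2; torsion from ∂_1 factors > 1: none. So H_0 = Z^2.
H_1: b_1 = 6 − 5 − 0 = 1; torsion from ∂_2 factors > 1: none. So H_1 = Z.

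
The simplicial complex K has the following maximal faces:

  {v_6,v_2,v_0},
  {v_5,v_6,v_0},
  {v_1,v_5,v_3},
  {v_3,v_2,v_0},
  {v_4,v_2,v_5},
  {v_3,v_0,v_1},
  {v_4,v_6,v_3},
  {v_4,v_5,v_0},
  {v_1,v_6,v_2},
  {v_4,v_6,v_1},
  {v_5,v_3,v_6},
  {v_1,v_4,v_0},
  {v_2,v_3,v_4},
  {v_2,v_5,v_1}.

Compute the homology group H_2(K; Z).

H_2 = Z.

Fix the vertex order v_0 < v_1 < v_2 < v_3 < v_4 < v_5 < v_6 and write every simplex with vertices in increasing order. Then dim K = 2 and the simplices of K are:

  0-simplices (7): [v_0], [v_1], [v_2], [v_3], [v_4], [v_5], [v_6]
  1-simplices (21): (21 of them)
  2-simplices (14): (14 of them)

giving chain groups C_0 ≅ Z^7, C_1 ≅ Z^21, C_2 ≅ Z^14.

∂_1: C_1 → C_0 sends each edge [p,q] (with p < q) to q − p.
The 7×21 boundary matrix has rank 6 and Smith normal form diag(1,1,1,1,1,1).

The boundary map ∂_2: C_2 → C_1 acts by ∂[p,q,r] = [q,r] − [p,r] + [p,q]. For instance
  ∂[v_0,v_1,v_4] = [v_1,v_4] − [v_0,v_4] + [v_0,v_1],
  ∂[v_1,v_3,v_5] = [v_3,v_5] − [v_1,v_5] + [v_1,v_3].
As a 21×14 matrix over Z this has rank 13, with invariant factors (1,1,1,1,1,1,1,1,1,1,1,1,1).

Reading off H_k = ker ∂_k / im ∂_{k+1}:

  H_2: rank ker ∂_2 − rank ∂_3 = (14 − 13) − 0 = 1, and there is no ∂_3, so H_2 ≅ Z.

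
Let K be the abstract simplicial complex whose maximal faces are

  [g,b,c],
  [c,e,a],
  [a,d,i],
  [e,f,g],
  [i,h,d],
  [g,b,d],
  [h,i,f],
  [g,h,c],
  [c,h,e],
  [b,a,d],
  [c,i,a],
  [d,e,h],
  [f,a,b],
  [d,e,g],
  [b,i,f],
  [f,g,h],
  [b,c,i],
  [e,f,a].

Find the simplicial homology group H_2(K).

Order the vertices as a < b < c < d < e < f < g < h < i. Listing each simplex with vertices in this order, K has dimension 2 with simplices:

  0-simplices (9): a, b, c, d, e, f, g, h, i
  1-simplices (27): ab, ac, ad, ae, af, ai, bc, bd, bf, bg, bi, ce, cg, ch, ci, de, dg, dh, di, ef, eg, eh, fg, fh, fi, gh, hi
  2-simplices (18): abd, abf, ace, aci, adi, aef, bcg, bci, bdg, bfi, ceh, cgh, deg, deh, dhi, efg, fgh, fhi

so the chain groups are C_0 ≅ Z^9, C_1 ≅ Z^27, C_2 ≅ Z^18.

Boundary ∂_1: C_1 → C_0 maps an edge to its endpoints' difference, ∂[p,q] = q − p. For instance
  ∂bg = g − b.
The 9×27 boundary matrix has rank 8 and Smith normal form diag(1,1,1,1,1,1,1,1).

Boundary ∂_2: C_2 → C_1 acts by ∂[p,q,r] = [q,r] − [p,r] + [p,q]. For instance
  ∂bci = ci − bi + bc,
  ∂efg = fg − eg + ef.
The 27×18 boundary matrix has rank 18 and Smith normal form diag(1,1,1,1,1,1,1,1,1,1,1,1,1,1,1,1,1,2).

Now H_k = ker ∂_k / im ∂_{k+1}, so:

  H_2: rank ker ∂_2 − rank ∂_3 = (18 − 18) − 0 = 0, and there is no ∂_3, so H_2 ≅ 0.

H_2 = 0.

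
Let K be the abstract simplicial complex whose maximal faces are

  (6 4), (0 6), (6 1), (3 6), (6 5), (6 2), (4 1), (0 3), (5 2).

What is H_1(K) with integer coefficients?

Order the vertices as 0 < 1 < 2 < 3 < 4 < 5 < 6. Listing each simplex with vertices in this order, K has dimension 1 with simplices:

  0-simplices (7): [0], [1], [2], [3], [4], [5], [6]
  1-simplices (9): [0,3], [0,6], [1,4], [1,6], [2,5], [2,6], [3,6], [4,6], [5,6]

Hence C_0 ≅ Z^7, C_1 ≅ Z^9.

The boundary map ∂_1: C_1 → C_0 maps an edge to its endpoints' difference, ∂[p,q] = q − p. For instance
  ∂[2,5] = [5] − [2].
As a 7×9 matrix over Z this has rank 6, with invariant factors (1,1,1,1,1,1).

Now H_k = ker ∂_k / im ∂_{k+1}, so:

  H_1: rank ker ∂_1 − rank ∂_2 = (9 − 6) − 0 = 3, and there is no ∂_2, so H_1 ≅ Z^3.

H_1 = Z^3.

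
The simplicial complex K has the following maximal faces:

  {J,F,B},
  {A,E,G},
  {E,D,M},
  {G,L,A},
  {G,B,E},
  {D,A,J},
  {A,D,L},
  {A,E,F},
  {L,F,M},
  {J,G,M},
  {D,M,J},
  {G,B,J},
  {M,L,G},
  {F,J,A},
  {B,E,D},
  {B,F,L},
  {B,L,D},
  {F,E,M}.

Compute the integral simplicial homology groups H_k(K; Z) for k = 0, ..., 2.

Take the total order A < B < D < E < F < G < J < L < M on the vertex set. Then K (dimension 2) consists of the simplices:

  0-simplices (9): A, B, D, E, F, G, J, L, M
  1-simplices (27): AD, AE, AF, AG, AJ, AL, BD, BE, BF, BG, BJ, BL, DE, DJ, DL, DM, EF, EG, EM, FJ, FL, FM, GJ, GL, GM, JM, LM
  2-simplices (18): ADJ, ADL, AEF, AEG, AFJ, AGL, BDE, BDL, BEG, BFJ, BFL, BGJ, DEM, DJM, EFM, FLM, GJM, GLM

giving chain groups C_0 ≅ Z^9, C_1 ≅ Z^27, C_2 ≅ Z^18.

Boundary ∂_1: C_1 → C_0 sends each edge [p,q] (with p < q) to q − p.
The 9×27 boundary matrix has rank 8 and Smith normal form diag(1,1,1,1,1,1,1,1).

The boundary map ∂_2: C_2 → C_1 acts by ∂[p,q,r] = [q,r] − [p,r] + [p,q]. For instance
  ∂FLM = LM − FM + FL,
  ∂AEG = EG − AG + AE.
The resulting 27×18 matrix has rank 17, and its Smith normal form has invariant factors (1,1,1,1,1,1,1,1,1,1,1,1,1,1,1,1,1).

From H_k ≅ ker(∂_k) / im(∂_{k+1}) we obtain:

  H_0: rank C_0 − rank ∂_1 = 9 − 8 = 1, and the invariant factors of ∂_1 are all 1, so H_0 = Z.
  H_1: rank ker ∂_1 − rank ∂_2 = (27 − 8) − 17 = 2, and the invariant factors of ∂_2 are all 1, so H_1 = Z^2.
  H_2: rank ker ∂_2 − rank ∂_3 = (18 − 17) − 0 = 1, and there is no ∂_3, so H_2 = Z.

(K is a triangulation of the torus T^2.)

H_0 ≅ Z,  H_1 ≅ Z^2,  H_2 ≅ Z.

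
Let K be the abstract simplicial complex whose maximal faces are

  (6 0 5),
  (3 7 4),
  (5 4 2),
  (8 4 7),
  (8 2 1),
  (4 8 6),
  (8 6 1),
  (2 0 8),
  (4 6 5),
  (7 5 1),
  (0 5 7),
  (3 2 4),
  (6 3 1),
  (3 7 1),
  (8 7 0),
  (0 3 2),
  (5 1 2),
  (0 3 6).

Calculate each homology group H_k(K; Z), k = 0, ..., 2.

Order the vertices as 0 < 1 < 2 < 3 < 4 < 5 < 6 < 7 < 8. Listing each simplex with vertices in this order, K has dimension 2 with simplices:

  0-simplices (9): [0], [1], [2], [3], [4], [5], [6], [7], [8]
  1-simplices (27): (27 of them)
  2-simplices (18): [0,2,3], [0,2,8], [0,3,6], [0,5,6], [0,5,7], [0,7,8], [1,2,5], [1,2,8], [1,3,6], [1,3,7], [1,5,7], [1,6,8], [2,3,4], [2,4,5], [3,4,7], [4,5,6], [4,6,8], [4,7,8]

so the chain groups are C_0 ≅ Z^9, C_1 ≅ Z^27, C_2 ≅ Z^18.

Boundary ∂_1: C_1 → C_0 sends each edge [p,q] (with p < q) to q − p. For instance
  ∂[3,4] = [4] − [3].
As a 9×27 matrix over Z this has rank 8, with invariant factors (1,1,1,1,1,1,1,1).

∂_2: C_2 → C_1 maps a triangle to the signed sum of its edges. For instance
  ∂[2,3,4] = [3,4] − [2,4] + [2,3],
  ∂[0,2,8] = [2,8] − [0,8] + [0,2].
The resulting 27×18 matrix has rank 17, and its Smith normal form has invariant factors (1,1,1,1,1,1,1,1,1,1,1,1,1,1,1,1,1).

Reading off H_k = ker ∂_k / im ∂_{k+1}:

  H_0: rank C_0 − rank ∂_1 = 9 − 8 = 1, and the invariant factors of ∂_1 are all 1, so H_0 ≅ Z.
  H_1: rank ker ∂_1 − rank ∂_2 = (27 − 8) − 17 = 2, and the invariant factors of ∂_2 are all 1, so H_1 ≅ Z^2.
  H_2: rank ker ∂_2 − rank ∂_3 = (18 − 17) − 0 = 1, and there is no ∂_3, so H_2 ≅ Z.

(K is a triangulation of the torus T^2.)

H_0 ≅ Z,  H_1 ≅ Z^2,  H_2 ≅ Z.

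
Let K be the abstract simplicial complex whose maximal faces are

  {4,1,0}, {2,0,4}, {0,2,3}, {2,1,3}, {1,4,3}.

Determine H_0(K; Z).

H_0 = Z.

Fix the vertex order 0 < 1 < 2 < 3 < 4 and write every simplex with vertices in increasing order. Then dim K = 2 and the simplices of K are:

  0-simplices (5): [0], [1], [2], [3], [4]
  1-simplices (10): [0,1], [0,2], [0,3], [0,4], [1,2], [1,3], [1,4], [2,3], [2,4], [3,4]
  2-simplices (5): [0,1,4], [0,2,3], [0,2,4], [1,2,3], [1,3,4]

giving chain groups C_0 ≅ Z^5, C_1 ≅ Z^10, C_2 ≅ Z^5.

∂_1: C_1 → C_0 sends each edge [p,q] (with p < q) to q − p. For instance
  ∂[0,1] = [1] − [0].
The 5×10 boundary matrix has rank 4 and Smith normal form diag(1,1,1,1).

∂_2: C_2 → C_1 acts by ∂[p,q,r] = [q,r] − [p,r] + [p,q]. For instance
  ∂[0,2,3] = [2,3] − [0,3] + [0,2],
  ∂[1,2,3] = [2,3] − [1,3] + [1,2].
The 10×5 boundary matrix has rank 5 and Smith normal form diag(1,1,1,1,1).

From H_k ≅ ker(∂_k) / im(∂_{k+1}) we obtain:

  H_0: rank C_0 − rank ∂_1 = 5 − 4 = 1, and the invariant factors of ∂_1 are all 1, so H_0 = Z.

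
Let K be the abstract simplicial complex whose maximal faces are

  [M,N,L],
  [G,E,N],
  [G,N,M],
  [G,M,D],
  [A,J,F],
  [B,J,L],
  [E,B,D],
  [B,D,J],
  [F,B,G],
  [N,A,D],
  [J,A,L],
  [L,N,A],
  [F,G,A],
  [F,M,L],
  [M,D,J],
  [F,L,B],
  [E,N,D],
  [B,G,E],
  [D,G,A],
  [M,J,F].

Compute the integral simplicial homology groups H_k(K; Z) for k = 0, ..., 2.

We work with the vertex ordering A < B < D < E < F < G < J < L < M < N. The simplices of K, each written with vertices in increasing order, are:

  0-simplices (10): A, B, D, E, F, G, J, L, M, N
  1-simplices (30): AD, AF, AG, AJ, AL, AN, BD, BE, BF, BG, BJ, BL, DE, DG, DJ, DM, DN, EG, EN, FG, FJ, FL, FM, GM, GN, JL, JM, LM, LN, MN
  2-simplices (20): ADG, ADN, AFG, AFJ, AJL, ALN, BDE, BDJ, BEG, BFG, BFL, BJL, DEN, DGM, DJM, EGN, FJM, FLM, GMN, LMN

Hence C_0 ≅ Z^10, C_1 ≅ Z^30, C_2 ≅ Z^20.

Boundary ∂_1: C_1 → C_0 maps an edge to its endpoints' difference, ∂[p,q] = q − p.
As a 10×30 matrix over Z this has rank 9, with invariant factors (1,1,1,1,1,1,1,1,1).

Boundary ∂_2: C_2 → C_1 acts by ∂[p,q,r] = [q,r] − [p,r] + [p,q]. For instance
  ∂BFL = FL − BL + BF,
  ∂ALN = LN − AN + AL.
The resulting 30×20 matrix has rank 20, and its Smith normal form has invariant factors (1,1,1,1,1,1,1,1,1,1,1,1,1,1,1,1,1,1,1,2).

From H_k ≅ ker(∂_k) / im(∂_{k+1}) we obtain:

  H_0: rank C_0 − rank ∂_1 = 10 − 9 = 1, and the invariant factors of ∂_1 are all 1, so H_0 = Z.
  H_1: rank ker ∂_1 − rank ∂_2 = (30 − 9) − 20 = 1, and ∂_2 has invariant factor 2 > 1, so H_1 = Z ⊕ Z/2Z.
  H_2: rank ker ∂_2 − rank ∂_3 = (20 − 20) − 0 = 0, and there is no ∂_3, so H_2 = 0.

As a check, the Euler characteristic is 10 − 30 + 20 = 0, which agrees with 1 − 1 + 0 = 0.
(K is a triangulation of the Klein bottle.)

H_0 ≅ Z,  H_1 ≅ Z ⊕ Z/2Z,  H_2 = 0.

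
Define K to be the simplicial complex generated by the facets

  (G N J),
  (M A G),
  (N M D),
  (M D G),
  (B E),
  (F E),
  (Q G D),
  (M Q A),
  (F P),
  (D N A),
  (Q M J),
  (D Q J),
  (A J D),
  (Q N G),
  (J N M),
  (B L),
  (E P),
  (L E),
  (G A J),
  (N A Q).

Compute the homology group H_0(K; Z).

H_0 = Z^2.

Take the total order A < B < D < E < F < G < J < L < M < N < P < Q on the vertex set. Then K (dimension 2) consists of the simplices:

  0-simplices (12): A, B, D, E, F, G, J, L, M, N, P, Q
  1-simplices (27): AD, AG, AJ, AM, AN, AQ, BE, BL, DG, DJ, DM, DN, DQ, EF, EL, EP, FP, GJ, GM, GN, GQ, JM, JN, JQ, MN, MQ, NQ
  2-simplices (14): ADJ, ADN, AGJ, AGM, AMQ, ANQ, DGM, DGQ, DJQ, DMN, GJN, GNQ, JMN, JMQ

so the chain groups are C_0 ≅ Z^12, C_1 ≅ Z^27, C_2 ≅ Z^14.

The boundary map ∂_1: C_1 → C_0 maps an edge to its endpoints' difference, ∂[p,q] = q − p. For instance
  ∂GJ = J − G.
The 12×27 boundary matrix has rank 10 and Smith normal form diag(1,1,1,1,1,1,1,1,1,1).

The boundary map ∂_2: C_2 → C_1 sends each 2-simplex [p,q,r] to [q,r] − [p,r] + [p,q]. For instance
  ∂ADN = DN − AN + AD,
  ∂AGJ = GJ − AJ + AG.
The resulting 27×14 matrix has rank 13, and its Smith normal form has invariant factors (1,1,1,1,1,1,1,1,1,1,1,1,1).

Reading off H_k = ker ∂_k / im ∂_{k+1}:

  H_0: rank C_0 − rank ∂_1 = 12 − 10 = 2, and the invariant factors of ∂_1 are all 1, so H_0 = Z^2.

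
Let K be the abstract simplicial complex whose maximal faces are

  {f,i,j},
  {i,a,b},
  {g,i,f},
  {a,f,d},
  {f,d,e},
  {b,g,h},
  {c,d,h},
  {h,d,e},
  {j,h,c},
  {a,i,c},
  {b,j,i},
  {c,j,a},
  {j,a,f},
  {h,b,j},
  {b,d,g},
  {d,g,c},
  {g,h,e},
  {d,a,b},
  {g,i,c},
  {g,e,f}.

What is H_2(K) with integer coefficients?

H_2 ≅ 0.

Take the total order a < b < c < d < e < f < g < h < i < j on the vertex set. Then K (dimension 2) consists of the simplices:

  0-simplices (10): a, b, c, d, e, f, g, h, i, j
  1-simplices (30): ab, ac, ad, af, ai, aj, bd, bg, bh, bi, bj, cd, cg, ch, ci, cj, de, df, dg, dh, ef, eg, eh, fg, fi, fj, gh, gi, hj, ij
  2-simplices (20): abd, abi, aci, acj, adf, afj, bdg, bgh, bhj, bij, cdg, cdh, cgi, chj, def, deh, efg, egh, fgi, fij

giving chain groups C_0 ≅ Z^10, C_1 ≅ Z^30, C_2 ≅ Z^20.

∂_1: C_1 → C_0 sends each edge [p,q] (with p < q) to q − p.
This gives a 10×30 integer matrix of rank 9; reducing to Smith normal form yields diagonal entries (1,1,1,1,1,1,1,1,1).

∂_2: C_2 → C_1 acts by ∂[p,q,r] = [q,r] − [p,r] + [p,q]. For instance
  ∂cdh = dh − ch + cd,
  ∂cdg = dg − cg + cd.
The resulting 30×20 matrix has rank 20, and its Smith normal form has invariant factors (1,1,1,1,1,1,1,1,1,1,1,1,1,1,1,1,1,1,1,2).

Reading off H_k = ker ∂_k / im ∂_{k+1}:

  H_2: rank ker ∂_2 − rank ∂_3 = (20 − 20) − 0 = 0, and there is no ∂_3, so H_2 = 0.

(K is a triangulation of the Klein bottle.)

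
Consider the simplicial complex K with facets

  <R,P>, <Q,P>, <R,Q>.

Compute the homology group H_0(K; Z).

H_0 ≅ Z.

We work with the vertex ordering P < Q < R. The simplices of K, each written with vertices in increasing order, are:

  0-simplices (3): P, Q, R
  1-simplices (3): PQ, PR, QR

giving chain groups C_0 ≅ Z^3, C_1 ≅ Z^3.

The boundary map ∂_1: C_1 → C_0 maps an edge to its endpoints' difference, ∂[p,q] = q − p. For instance
  ∂PR = R − P.
The resulting 3×3 matrix has rank 2, and its Smith normal form has invariant factors (1,1).

Computing H_k = (kernel of ∂_k) / (image of ∂_{k+1}):

  H_0: rank C_0 − rank ∂_1 = 3 − 2 = 1, and the invariant factors of ∂_1 are all 1, so H_0 = Z.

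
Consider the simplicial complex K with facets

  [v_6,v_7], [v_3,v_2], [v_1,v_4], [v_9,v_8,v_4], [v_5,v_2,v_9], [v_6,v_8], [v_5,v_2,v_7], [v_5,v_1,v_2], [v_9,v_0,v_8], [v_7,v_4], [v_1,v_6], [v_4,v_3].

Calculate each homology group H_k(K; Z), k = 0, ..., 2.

H_0 ≅ Z,  H_1 ≅ Z^5,  H_2 = 0.

Fix the vertex order v_0 < v_1 < v_2 < v_3 < v_4 < v_5 < v_6 < v_7 < v_8 < v_9 and write every simplex with vertices in increasing order. Then dim K = 2 and the simplices of K are:

  0-simplices (10): [v_0], [v_1], [v_2], [v_3], [v_4], [v_5], [v_6], [v_7], [v_8], [v_9]
  1-simplices (19): (19 of them)
  2-simplices (5): [v_0,v_8,v_9], [v_1,v_2,v_5], [v_2,v_5,v_7], [v_2,v_5,v_9], [v_4,v_8,v_9]

giving chain groups C_0 ≅ Z^10, C_1 ≅ Z^19, C_2 ≅ Z^5.

∂_1: C_1 → C_0 maps an edge to its endpoints' difference, ∂[p,q] = q − p.
The 10×19 boundary matrix has rank 9 and Smith normal form diag(1,1,1,1,1,1,1,1,1).

The boundary map ∂_2: C_2 → C_1 acts by ∂[p,q,r] = [q,r] − [p,r] + [p,q]. For instance
  ∂[v_0,v_8,v_9] = [v_8,v_9] − [v_0,v_9] + [v_0,v_8],
  ∂[v_2,v_5,v_9] = [v_5,v_9] − [v_2,v_9] + [v_2,v_5].
As a 19×5 matrix over Z this has rank 5, with invariant factors (1,1,1,1,1).

Computing H_k = (kernel of ∂_k) / (image of ∂_{k+1}):

  H_0: rank C_0 − rank ∂_1 = 10 − 9 = 1, and the invariant factors of ∂_1 are all 1, so H_0 ≅ Z.
  H_1: rank ker ∂_1 − rank ∂_2 = (19 − 9) − 5 = 5, and the invariant factors of ∂_2 are all 1, so H_1 ≅ Z^5.
  H_2: rank ker ∂_2 − rank ∂_3 = (5 − 5) − 0 = 0, and there is no ∂_3, so H_2 ≅ 0.

As a check, the Euler characteristic is 10 − 19 + 5 = -4, which agrees with 1 − 5 + 0 = -4.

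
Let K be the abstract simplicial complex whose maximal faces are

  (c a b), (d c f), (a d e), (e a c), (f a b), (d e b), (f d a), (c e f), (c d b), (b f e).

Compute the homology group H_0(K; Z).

H_0 = Z.

K has 6 vertices, 15 edges, 10 triangles.
rank ∂_0 = 0, rank ∂_1 = 5 ⇒ b_0 = 6 − 0 − 5 = 1; all invariant factors of ∂_1 are 1 so no torsion. So H_0 = Z.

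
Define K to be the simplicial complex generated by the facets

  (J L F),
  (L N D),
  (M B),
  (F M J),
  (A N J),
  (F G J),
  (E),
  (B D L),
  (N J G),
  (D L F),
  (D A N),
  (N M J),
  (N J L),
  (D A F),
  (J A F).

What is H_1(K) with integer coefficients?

Take the total order A < B < D < E < F < G < J < L < M < N on the vertex set. Then K (dimension 2) consists of the simplices:

  0-simplices (10): A, B, D, E, F, G, J, L, M, N
  1-simplices (21): AD, AF, AJ, AN, BD, BL, BM, DF, DL, DN, FG, FJ, FL, FM, GJ, GN, JL, JM, JN, LN, MN
  2-simplices (13): ADF, ADN, AFJ, AJN, BDL, DFL, DLN, FGJ, FJL, FJM, GJN, JLN, JMN

giving chain groups C_0 ≅ Z^10, C_1 ≅ Z^21, C_2 ≅ Z^13.

The boundary map ∂_1: C_1 → C_0 sends each edge [p,q] (with p < q) to q − p. For instance
  ∂FL = L − F.
The resulting 10×21 matrix has rank 8, and its Smith normal form has invariant factors (1,1,1,1,1,1,1,1).

Boundary ∂_2: C_2 → C_1 sends each 2-simplex [p,q,r] to [q,r] − [p,r] + [p,q]. For instance
  ∂BDL = DL − BL + BD,
  ∂ADF = DF − AF + AD.
The 21×13 boundary matrix has rank 12 and Smith normal form diag(1,1,1,1,1,1,1,1,1,1,1,1).

From H_k ≅ ker(∂_k) / im(∂_{k+1}) we obtain:

  H_1: rank ker ∂_1 − rank ∂_2 = (21 − 8) − 12 = 1, and the invariant factors of ∂_2 are all 1, so H_1 = Z.

H_1 ≅ Z.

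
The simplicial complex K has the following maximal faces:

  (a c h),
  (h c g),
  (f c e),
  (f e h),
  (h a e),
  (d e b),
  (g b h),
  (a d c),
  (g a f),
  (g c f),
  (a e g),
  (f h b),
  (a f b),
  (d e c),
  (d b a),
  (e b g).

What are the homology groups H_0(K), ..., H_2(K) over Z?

H_0 ≅ Z,  H_1 ≅ Z^2,  H_2 ≅ Z.

Fix the vertex order a < b < c < d < e < f < g < h and write every simplex with vertices in increasing order. Then dim K = 2 and the simplices of K are:

  0-simplices (8): a, b, c, d, e, f, g, h
  1-simplices (24): ab, ac, ad, ae, af, ag, ah, bd, be, bf, bg, bh, cd, ce, cf, cg, ch, de, ef, eg, eh, fg, fh, gh
  2-simplices (16): abd, abf, acd, ach, aeg, aeh, afg, bde, beg, bfh, bgh, cde, cef, cfg, cgh, efh

Hence C_0 ≅ Z^8, C_1 ≅ Z^24, C_2 ≅ Z^16.

Boundary ∂_1: C_1 → C_0 sends each edge [p,q] (with p < q) to q − p.
The 8×24 boundary matrix has rank 7 and Smith normal form diag(1,1,1,1,1,1,1).

Boundary ∂_2: C_2 → C_1 acts by ∂[p,q,r] = [q,r] − [p,r] + [p,q]. For instance
  ∂ach = ch − ah + ac,
  ∂efh = fh − eh + ef.
As a 24×16 matrix over Z this has rank 15, with invariant factors (1,1,1,1,1,1,1,1,1,1,1,1,1,1,1).

Computing H_k = (kernel of ∂_k) / (image of ∂_{k+1}):

  H_0: rank C_0 − rank ∂_1 = 8 − 7 = 1, and the invariant factors of ∂_1 are all 1, so H_0 = Z.
  H_1: rank ker ∂_1 − rank ∂_2 = (24 − 7) − 15 = 2, and the invariant factors of ∂_2 are all 1, so H_1 = Z^2.
  H_2: rank ker ∂_2 − rank ∂_3 = (16 − 15) − 0 = 1, and there is no ∂_3, so H_2 = Z.

As a check, the Euler characteristic is 8 − 24 + 16 = 0, which agrees with 1 − 2 + 1 = 0.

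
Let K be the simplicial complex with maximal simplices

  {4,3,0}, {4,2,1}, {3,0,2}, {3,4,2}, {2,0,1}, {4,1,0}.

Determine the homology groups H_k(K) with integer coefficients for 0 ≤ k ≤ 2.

H_0 = Z,  H_1 = 0,  H_2 = Z.

K has 5 vertices, 9 edges, 6 triangles.
rank ∂_0 = 0, rank ∂_1 = 4 ⇒ b_0 = 5 − 0 − 4 = 1; all invariant factors of ∂_1 are 1 so no torsion. So H_0 = Z.
rank ∂_1 = 4, rank ∂_2 = 5 ⇒ b_1 = 9 − 4 − 5 = 0; all invariant factors of ∂_2 are 1 so no torsion. So H_1 = 0.
rank ∂_2 = 5, rank ∂_3 = 0 ⇒ b_2 = 6 − 5 − 0 = 1. So H_2 = Z.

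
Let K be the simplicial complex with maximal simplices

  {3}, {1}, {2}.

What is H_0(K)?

Order the vertices as 1 < 2 < 3. Listing each simplex with vertices in this order, K has dimension 0 with simplices:

  0-simplices (3): [1], [2], [3]

giving chain groups C_0 ≅ Z^3.

Computing H_k = (kernel of ∂_k) / (image of ∂_{k+1}):

  H_0: rank C_0 − rank ∂_1 = 3 − 0 = 3, and there is no ∂_1, so H_0 ≅ Z^3.

H_0 ≅ Z^3.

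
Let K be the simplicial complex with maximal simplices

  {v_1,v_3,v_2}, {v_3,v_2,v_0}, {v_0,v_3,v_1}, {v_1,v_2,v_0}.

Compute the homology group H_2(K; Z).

H_2 ≅ Z.

We work with the vertex ordering v_0 < v_1 < v_2 < v_3. The simplices of K, each written with vertices in increasing order, are:

  0-simplices (4): [v_0], [v_1], [v_2], [v_3]
  1-simplices (6): [v_0,v_1], [v_0,v_2], [v_0,v_3], [v_1,v_2], [v_1,v_3], [v_2,v_3]
  2-simplices (4): [v_0,v_1,v_2], [v_0,v_1,v_3], [v_0,v_2,v_3], [v_1,v_2,v_3]

so the chain groups are C_0 ≅ Z^4, C_1 ≅ Z^6, C_2 ≅ Z^4.

Boundary ∂_1: C_1 → C_0 sends each edge [p,q] (with p < q) to q − p. For instance
  ∂[v_0,v_2] = [v_2] − [v_0].
The 4×6 boundary matrix has rank 3 and Smith normal form diag(1,1,1).

The boundary map ∂_2: C_2 → C_1 acts by ∂[p,q,r] = [q,r] − [p,r] + [p,q]. For instance
  ∂[v_0,v_1,v_3] = [v_1,v_3] − [v_0,v_3] + [v_0,v_1],
  ∂[v_0,v_2,v_3] = [v_2,v_3] − [v_0,v_3] + [v_0,v_2].
The resulting 6×4 matrix has rank 3, and its Smith normal form has invariant factors (1,1,1).

From H_k ≅ ker(∂_k) / im(∂_{k+1}) we obtain:

  H_2: rank ker ∂_2 − rank ∂_3 = (4 − 3) − 0 = 1, and there is no ∂_3, so H_2 = Z.

(K is a triangulation of the 2-sphere S^2.)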